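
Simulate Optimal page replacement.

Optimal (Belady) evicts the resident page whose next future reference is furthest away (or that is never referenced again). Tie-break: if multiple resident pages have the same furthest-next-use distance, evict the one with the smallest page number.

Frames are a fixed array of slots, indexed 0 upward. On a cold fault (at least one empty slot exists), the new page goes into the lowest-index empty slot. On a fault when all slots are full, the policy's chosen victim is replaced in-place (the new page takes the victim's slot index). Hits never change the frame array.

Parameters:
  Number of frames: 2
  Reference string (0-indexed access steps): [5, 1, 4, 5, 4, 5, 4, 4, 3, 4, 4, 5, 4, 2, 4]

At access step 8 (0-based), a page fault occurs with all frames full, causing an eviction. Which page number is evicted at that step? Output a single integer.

Step 0: ref 5 -> FAULT, frames=[5,-]
Step 1: ref 1 -> FAULT, frames=[5,1]
Step 2: ref 4 -> FAULT, evict 1, frames=[5,4]
Step 3: ref 5 -> HIT, frames=[5,4]
Step 4: ref 4 -> HIT, frames=[5,4]
Step 5: ref 5 -> HIT, frames=[5,4]
Step 6: ref 4 -> HIT, frames=[5,4]
Step 7: ref 4 -> HIT, frames=[5,4]
Step 8: ref 3 -> FAULT, evict 5, frames=[3,4]
At step 8: evicted page 5

Answer: 5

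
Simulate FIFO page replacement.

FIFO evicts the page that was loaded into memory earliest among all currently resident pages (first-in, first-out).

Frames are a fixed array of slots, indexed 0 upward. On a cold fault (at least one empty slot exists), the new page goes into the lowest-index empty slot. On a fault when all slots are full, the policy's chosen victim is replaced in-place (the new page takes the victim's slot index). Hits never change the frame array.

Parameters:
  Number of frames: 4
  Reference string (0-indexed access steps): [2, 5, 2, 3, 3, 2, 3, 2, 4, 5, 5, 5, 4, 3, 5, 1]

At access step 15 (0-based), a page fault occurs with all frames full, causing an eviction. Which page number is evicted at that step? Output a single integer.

Answer: 2

Derivation:
Step 0: ref 2 -> FAULT, frames=[2,-,-,-]
Step 1: ref 5 -> FAULT, frames=[2,5,-,-]
Step 2: ref 2 -> HIT, frames=[2,5,-,-]
Step 3: ref 3 -> FAULT, frames=[2,5,3,-]
Step 4: ref 3 -> HIT, frames=[2,5,3,-]
Step 5: ref 2 -> HIT, frames=[2,5,3,-]
Step 6: ref 3 -> HIT, frames=[2,5,3,-]
Step 7: ref 2 -> HIT, frames=[2,5,3,-]
Step 8: ref 4 -> FAULT, frames=[2,5,3,4]
Step 9: ref 5 -> HIT, frames=[2,5,3,4]
Step 10: ref 5 -> HIT, frames=[2,5,3,4]
Step 11: ref 5 -> HIT, frames=[2,5,3,4]
Step 12: ref 4 -> HIT, frames=[2,5,3,4]
Step 13: ref 3 -> HIT, frames=[2,5,3,4]
Step 14: ref 5 -> HIT, frames=[2,5,3,4]
Step 15: ref 1 -> FAULT, evict 2, frames=[1,5,3,4]
At step 15: evicted page 2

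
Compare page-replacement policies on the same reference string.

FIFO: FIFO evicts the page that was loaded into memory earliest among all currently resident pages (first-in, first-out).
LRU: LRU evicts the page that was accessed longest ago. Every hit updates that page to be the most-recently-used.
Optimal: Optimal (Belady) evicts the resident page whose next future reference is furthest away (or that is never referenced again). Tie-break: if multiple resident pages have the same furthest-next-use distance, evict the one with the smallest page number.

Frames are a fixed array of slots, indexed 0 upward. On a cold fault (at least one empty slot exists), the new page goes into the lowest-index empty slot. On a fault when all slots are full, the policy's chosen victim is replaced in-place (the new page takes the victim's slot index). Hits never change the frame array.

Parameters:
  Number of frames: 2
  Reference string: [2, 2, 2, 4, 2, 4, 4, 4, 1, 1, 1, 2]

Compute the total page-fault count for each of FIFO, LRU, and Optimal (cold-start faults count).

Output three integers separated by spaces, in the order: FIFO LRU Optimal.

Answer: 4 4 3

Derivation:
--- FIFO ---
  step 0: ref 2 -> FAULT, frames=[2,-] (faults so far: 1)
  step 1: ref 2 -> HIT, frames=[2,-] (faults so far: 1)
  step 2: ref 2 -> HIT, frames=[2,-] (faults so far: 1)
  step 3: ref 4 -> FAULT, frames=[2,4] (faults so far: 2)
  step 4: ref 2 -> HIT, frames=[2,4] (faults so far: 2)
  step 5: ref 4 -> HIT, frames=[2,4] (faults so far: 2)
  step 6: ref 4 -> HIT, frames=[2,4] (faults so far: 2)
  step 7: ref 4 -> HIT, frames=[2,4] (faults so far: 2)
  step 8: ref 1 -> FAULT, evict 2, frames=[1,4] (faults so far: 3)
  step 9: ref 1 -> HIT, frames=[1,4] (faults so far: 3)
  step 10: ref 1 -> HIT, frames=[1,4] (faults so far: 3)
  step 11: ref 2 -> FAULT, evict 4, frames=[1,2] (faults so far: 4)
  FIFO total faults: 4
--- LRU ---
  step 0: ref 2 -> FAULT, frames=[2,-] (faults so far: 1)
  step 1: ref 2 -> HIT, frames=[2,-] (faults so far: 1)
  step 2: ref 2 -> HIT, frames=[2,-] (faults so far: 1)
  step 3: ref 4 -> FAULT, frames=[2,4] (faults so far: 2)
  step 4: ref 2 -> HIT, frames=[2,4] (faults so far: 2)
  step 5: ref 4 -> HIT, frames=[2,4] (faults so far: 2)
  step 6: ref 4 -> HIT, frames=[2,4] (faults so far: 2)
  step 7: ref 4 -> HIT, frames=[2,4] (faults so far: 2)
  step 8: ref 1 -> FAULT, evict 2, frames=[1,4] (faults so far: 3)
  step 9: ref 1 -> HIT, frames=[1,4] (faults so far: 3)
  step 10: ref 1 -> HIT, frames=[1,4] (faults so far: 3)
  step 11: ref 2 -> FAULT, evict 4, frames=[1,2] (faults so far: 4)
  LRU total faults: 4
--- Optimal ---
  step 0: ref 2 -> FAULT, frames=[2,-] (faults so far: 1)
  step 1: ref 2 -> HIT, frames=[2,-] (faults so far: 1)
  step 2: ref 2 -> HIT, frames=[2,-] (faults so far: 1)
  step 3: ref 4 -> FAULT, frames=[2,4] (faults so far: 2)
  step 4: ref 2 -> HIT, frames=[2,4] (faults so far: 2)
  step 5: ref 4 -> HIT, frames=[2,4] (faults so far: 2)
  step 6: ref 4 -> HIT, frames=[2,4] (faults so far: 2)
  step 7: ref 4 -> HIT, frames=[2,4] (faults so far: 2)
  step 8: ref 1 -> FAULT, evict 4, frames=[2,1] (faults so far: 3)
  step 9: ref 1 -> HIT, frames=[2,1] (faults so far: 3)
  step 10: ref 1 -> HIT, frames=[2,1] (faults so far: 3)
  step 11: ref 2 -> HIT, frames=[2,1] (faults so far: 3)
  Optimal total faults: 3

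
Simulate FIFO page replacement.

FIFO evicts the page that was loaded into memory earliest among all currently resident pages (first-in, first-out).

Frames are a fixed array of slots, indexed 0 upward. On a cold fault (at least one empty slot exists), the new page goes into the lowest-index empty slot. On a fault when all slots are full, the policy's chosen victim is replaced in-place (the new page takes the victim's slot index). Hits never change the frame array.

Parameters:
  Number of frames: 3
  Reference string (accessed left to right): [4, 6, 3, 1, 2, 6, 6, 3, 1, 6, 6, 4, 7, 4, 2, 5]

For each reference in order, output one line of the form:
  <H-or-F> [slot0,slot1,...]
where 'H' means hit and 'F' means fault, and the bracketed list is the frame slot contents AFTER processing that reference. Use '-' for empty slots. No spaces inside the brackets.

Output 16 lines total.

F [4,-,-]
F [4,6,-]
F [4,6,3]
F [1,6,3]
F [1,2,3]
F [1,2,6]
H [1,2,6]
F [3,2,6]
F [3,1,6]
H [3,1,6]
H [3,1,6]
F [3,1,4]
F [7,1,4]
H [7,1,4]
F [7,2,4]
F [7,2,5]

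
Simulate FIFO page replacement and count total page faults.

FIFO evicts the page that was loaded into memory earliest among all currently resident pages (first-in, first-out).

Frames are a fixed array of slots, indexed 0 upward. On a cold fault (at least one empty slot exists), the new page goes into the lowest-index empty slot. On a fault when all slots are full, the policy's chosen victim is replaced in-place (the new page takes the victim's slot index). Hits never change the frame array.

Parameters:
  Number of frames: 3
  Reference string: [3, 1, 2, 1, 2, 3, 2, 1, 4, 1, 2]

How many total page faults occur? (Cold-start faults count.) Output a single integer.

Answer: 4

Derivation:
Step 0: ref 3 → FAULT, frames=[3,-,-]
Step 1: ref 1 → FAULT, frames=[3,1,-]
Step 2: ref 2 → FAULT, frames=[3,1,2]
Step 3: ref 1 → HIT, frames=[3,1,2]
Step 4: ref 2 → HIT, frames=[3,1,2]
Step 5: ref 3 → HIT, frames=[3,1,2]
Step 6: ref 2 → HIT, frames=[3,1,2]
Step 7: ref 1 → HIT, frames=[3,1,2]
Step 8: ref 4 → FAULT (evict 3), frames=[4,1,2]
Step 9: ref 1 → HIT, frames=[4,1,2]
Step 10: ref 2 → HIT, frames=[4,1,2]
Total faults: 4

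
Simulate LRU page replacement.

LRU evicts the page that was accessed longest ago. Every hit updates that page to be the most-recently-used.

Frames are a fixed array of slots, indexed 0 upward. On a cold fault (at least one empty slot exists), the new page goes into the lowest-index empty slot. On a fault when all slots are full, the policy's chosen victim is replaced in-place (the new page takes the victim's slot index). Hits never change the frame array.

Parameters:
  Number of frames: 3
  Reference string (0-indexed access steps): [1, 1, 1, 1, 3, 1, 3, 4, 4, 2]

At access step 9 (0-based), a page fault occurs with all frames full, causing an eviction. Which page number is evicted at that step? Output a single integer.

Step 0: ref 1 -> FAULT, frames=[1,-,-]
Step 1: ref 1 -> HIT, frames=[1,-,-]
Step 2: ref 1 -> HIT, frames=[1,-,-]
Step 3: ref 1 -> HIT, frames=[1,-,-]
Step 4: ref 3 -> FAULT, frames=[1,3,-]
Step 5: ref 1 -> HIT, frames=[1,3,-]
Step 6: ref 3 -> HIT, frames=[1,3,-]
Step 7: ref 4 -> FAULT, frames=[1,3,4]
Step 8: ref 4 -> HIT, frames=[1,3,4]
Step 9: ref 2 -> FAULT, evict 1, frames=[2,3,4]
At step 9: evicted page 1

Answer: 1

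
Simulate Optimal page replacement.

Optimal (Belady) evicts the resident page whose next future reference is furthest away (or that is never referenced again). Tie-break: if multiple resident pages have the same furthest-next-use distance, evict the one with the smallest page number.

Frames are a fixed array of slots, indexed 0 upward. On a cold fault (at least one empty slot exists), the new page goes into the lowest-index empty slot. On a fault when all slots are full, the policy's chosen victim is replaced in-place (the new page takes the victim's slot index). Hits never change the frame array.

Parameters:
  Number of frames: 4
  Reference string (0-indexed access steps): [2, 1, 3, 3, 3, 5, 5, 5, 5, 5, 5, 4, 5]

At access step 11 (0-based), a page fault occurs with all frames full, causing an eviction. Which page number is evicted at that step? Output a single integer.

Step 0: ref 2 -> FAULT, frames=[2,-,-,-]
Step 1: ref 1 -> FAULT, frames=[2,1,-,-]
Step 2: ref 3 -> FAULT, frames=[2,1,3,-]
Step 3: ref 3 -> HIT, frames=[2,1,3,-]
Step 4: ref 3 -> HIT, frames=[2,1,3,-]
Step 5: ref 5 -> FAULT, frames=[2,1,3,5]
Step 6: ref 5 -> HIT, frames=[2,1,3,5]
Step 7: ref 5 -> HIT, frames=[2,1,3,5]
Step 8: ref 5 -> HIT, frames=[2,1,3,5]
Step 9: ref 5 -> HIT, frames=[2,1,3,5]
Step 10: ref 5 -> HIT, frames=[2,1,3,5]
Step 11: ref 4 -> FAULT, evict 1, frames=[2,4,3,5]
At step 11: evicted page 1

Answer: 1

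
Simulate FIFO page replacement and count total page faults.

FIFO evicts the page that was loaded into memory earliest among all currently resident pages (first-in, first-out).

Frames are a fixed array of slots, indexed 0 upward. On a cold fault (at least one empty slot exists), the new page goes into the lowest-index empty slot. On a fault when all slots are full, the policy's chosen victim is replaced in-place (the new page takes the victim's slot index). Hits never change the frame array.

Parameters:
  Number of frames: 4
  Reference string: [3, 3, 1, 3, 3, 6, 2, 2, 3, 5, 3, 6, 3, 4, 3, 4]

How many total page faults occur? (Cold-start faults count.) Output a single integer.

Answer: 7

Derivation:
Step 0: ref 3 → FAULT, frames=[3,-,-,-]
Step 1: ref 3 → HIT, frames=[3,-,-,-]
Step 2: ref 1 → FAULT, frames=[3,1,-,-]
Step 3: ref 3 → HIT, frames=[3,1,-,-]
Step 4: ref 3 → HIT, frames=[3,1,-,-]
Step 5: ref 6 → FAULT, frames=[3,1,6,-]
Step 6: ref 2 → FAULT, frames=[3,1,6,2]
Step 7: ref 2 → HIT, frames=[3,1,6,2]
Step 8: ref 3 → HIT, frames=[3,1,6,2]
Step 9: ref 5 → FAULT (evict 3), frames=[5,1,6,2]
Step 10: ref 3 → FAULT (evict 1), frames=[5,3,6,2]
Step 11: ref 6 → HIT, frames=[5,3,6,2]
Step 12: ref 3 → HIT, frames=[5,3,6,2]
Step 13: ref 4 → FAULT (evict 6), frames=[5,3,4,2]
Step 14: ref 3 → HIT, frames=[5,3,4,2]
Step 15: ref 4 → HIT, frames=[5,3,4,2]
Total faults: 7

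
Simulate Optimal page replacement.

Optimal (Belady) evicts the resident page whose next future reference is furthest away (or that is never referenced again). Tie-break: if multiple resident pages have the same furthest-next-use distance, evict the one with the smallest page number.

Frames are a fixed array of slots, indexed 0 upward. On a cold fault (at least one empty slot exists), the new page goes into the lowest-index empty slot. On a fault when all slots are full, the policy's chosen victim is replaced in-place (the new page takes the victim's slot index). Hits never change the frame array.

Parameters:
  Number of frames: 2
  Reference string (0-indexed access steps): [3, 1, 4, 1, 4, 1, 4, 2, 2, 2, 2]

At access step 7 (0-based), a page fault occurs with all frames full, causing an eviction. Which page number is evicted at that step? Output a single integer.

Step 0: ref 3 -> FAULT, frames=[3,-]
Step 1: ref 1 -> FAULT, frames=[3,1]
Step 2: ref 4 -> FAULT, evict 3, frames=[4,1]
Step 3: ref 1 -> HIT, frames=[4,1]
Step 4: ref 4 -> HIT, frames=[4,1]
Step 5: ref 1 -> HIT, frames=[4,1]
Step 6: ref 4 -> HIT, frames=[4,1]
Step 7: ref 2 -> FAULT, evict 1, frames=[4,2]
At step 7: evicted page 1

Answer: 1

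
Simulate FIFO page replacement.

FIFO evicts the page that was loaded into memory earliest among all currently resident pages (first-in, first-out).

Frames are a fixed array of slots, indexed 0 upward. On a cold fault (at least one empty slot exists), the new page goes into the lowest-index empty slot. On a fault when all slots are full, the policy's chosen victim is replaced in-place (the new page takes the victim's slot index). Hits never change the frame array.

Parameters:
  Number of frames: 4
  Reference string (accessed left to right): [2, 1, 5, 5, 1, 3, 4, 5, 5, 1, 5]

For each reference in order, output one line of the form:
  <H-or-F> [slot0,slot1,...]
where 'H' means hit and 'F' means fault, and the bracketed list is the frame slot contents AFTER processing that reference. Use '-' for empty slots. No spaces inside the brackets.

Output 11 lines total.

F [2,-,-,-]
F [2,1,-,-]
F [2,1,5,-]
H [2,1,5,-]
H [2,1,5,-]
F [2,1,5,3]
F [4,1,5,3]
H [4,1,5,3]
H [4,1,5,3]
H [4,1,5,3]
H [4,1,5,3]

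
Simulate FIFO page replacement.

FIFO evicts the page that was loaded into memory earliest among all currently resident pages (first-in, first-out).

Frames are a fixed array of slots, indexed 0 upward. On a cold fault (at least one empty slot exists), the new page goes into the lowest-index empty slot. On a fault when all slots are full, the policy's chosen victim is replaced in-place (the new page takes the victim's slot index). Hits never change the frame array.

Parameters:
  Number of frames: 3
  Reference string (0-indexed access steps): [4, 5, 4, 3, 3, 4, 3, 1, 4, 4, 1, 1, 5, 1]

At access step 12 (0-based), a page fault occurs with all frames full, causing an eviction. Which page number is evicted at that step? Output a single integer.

Step 0: ref 4 -> FAULT, frames=[4,-,-]
Step 1: ref 5 -> FAULT, frames=[4,5,-]
Step 2: ref 4 -> HIT, frames=[4,5,-]
Step 3: ref 3 -> FAULT, frames=[4,5,3]
Step 4: ref 3 -> HIT, frames=[4,5,3]
Step 5: ref 4 -> HIT, frames=[4,5,3]
Step 6: ref 3 -> HIT, frames=[4,5,3]
Step 7: ref 1 -> FAULT, evict 4, frames=[1,5,3]
Step 8: ref 4 -> FAULT, evict 5, frames=[1,4,3]
Step 9: ref 4 -> HIT, frames=[1,4,3]
Step 10: ref 1 -> HIT, frames=[1,4,3]
Step 11: ref 1 -> HIT, frames=[1,4,3]
Step 12: ref 5 -> FAULT, evict 3, frames=[1,4,5]
At step 12: evicted page 3

Answer: 3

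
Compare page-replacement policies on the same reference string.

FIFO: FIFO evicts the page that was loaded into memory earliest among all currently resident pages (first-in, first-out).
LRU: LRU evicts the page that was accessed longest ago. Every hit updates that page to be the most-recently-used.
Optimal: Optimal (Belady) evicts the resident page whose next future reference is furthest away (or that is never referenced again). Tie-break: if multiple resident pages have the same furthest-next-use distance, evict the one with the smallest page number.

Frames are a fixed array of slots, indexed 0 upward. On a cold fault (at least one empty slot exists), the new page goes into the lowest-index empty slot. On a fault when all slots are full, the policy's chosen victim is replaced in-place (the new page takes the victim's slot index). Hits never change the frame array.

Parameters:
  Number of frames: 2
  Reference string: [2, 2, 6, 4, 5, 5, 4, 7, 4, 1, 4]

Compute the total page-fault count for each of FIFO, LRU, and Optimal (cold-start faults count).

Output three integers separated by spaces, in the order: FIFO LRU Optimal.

Answer: 7 6 6

Derivation:
--- FIFO ---
  step 0: ref 2 -> FAULT, frames=[2,-] (faults so far: 1)
  step 1: ref 2 -> HIT, frames=[2,-] (faults so far: 1)
  step 2: ref 6 -> FAULT, frames=[2,6] (faults so far: 2)
  step 3: ref 4 -> FAULT, evict 2, frames=[4,6] (faults so far: 3)
  step 4: ref 5 -> FAULT, evict 6, frames=[4,5] (faults so far: 4)
  step 5: ref 5 -> HIT, frames=[4,5] (faults so far: 4)
  step 6: ref 4 -> HIT, frames=[4,5] (faults so far: 4)
  step 7: ref 7 -> FAULT, evict 4, frames=[7,5] (faults so far: 5)
  step 8: ref 4 -> FAULT, evict 5, frames=[7,4] (faults so far: 6)
  step 9: ref 1 -> FAULT, evict 7, frames=[1,4] (faults so far: 7)
  step 10: ref 4 -> HIT, frames=[1,4] (faults so far: 7)
  FIFO total faults: 7
--- LRU ---
  step 0: ref 2 -> FAULT, frames=[2,-] (faults so far: 1)
  step 1: ref 2 -> HIT, frames=[2,-] (faults so far: 1)
  step 2: ref 6 -> FAULT, frames=[2,6] (faults so far: 2)
  step 3: ref 4 -> FAULT, evict 2, frames=[4,6] (faults so far: 3)
  step 4: ref 5 -> FAULT, evict 6, frames=[4,5] (faults so far: 4)
  step 5: ref 5 -> HIT, frames=[4,5] (faults so far: 4)
  step 6: ref 4 -> HIT, frames=[4,5] (faults so far: 4)
  step 7: ref 7 -> FAULT, evict 5, frames=[4,7] (faults so far: 5)
  step 8: ref 4 -> HIT, frames=[4,7] (faults so far: 5)
  step 9: ref 1 -> FAULT, evict 7, frames=[4,1] (faults so far: 6)
  step 10: ref 4 -> HIT, frames=[4,1] (faults so far: 6)
  LRU total faults: 6
--- Optimal ---
  step 0: ref 2 -> FAULT, frames=[2,-] (faults so far: 1)
  step 1: ref 2 -> HIT, frames=[2,-] (faults so far: 1)
  step 2: ref 6 -> FAULT, frames=[2,6] (faults so far: 2)
  step 3: ref 4 -> FAULT, evict 2, frames=[4,6] (faults so far: 3)
  step 4: ref 5 -> FAULT, evict 6, frames=[4,5] (faults so far: 4)
  step 5: ref 5 -> HIT, frames=[4,5] (faults so far: 4)
  step 6: ref 4 -> HIT, frames=[4,5] (faults so far: 4)
  step 7: ref 7 -> FAULT, evict 5, frames=[4,7] (faults so far: 5)
  step 8: ref 4 -> HIT, frames=[4,7] (faults so far: 5)
  step 9: ref 1 -> FAULT, evict 7, frames=[4,1] (faults so far: 6)
  step 10: ref 4 -> HIT, frames=[4,1] (faults so far: 6)
  Optimal total faults: 6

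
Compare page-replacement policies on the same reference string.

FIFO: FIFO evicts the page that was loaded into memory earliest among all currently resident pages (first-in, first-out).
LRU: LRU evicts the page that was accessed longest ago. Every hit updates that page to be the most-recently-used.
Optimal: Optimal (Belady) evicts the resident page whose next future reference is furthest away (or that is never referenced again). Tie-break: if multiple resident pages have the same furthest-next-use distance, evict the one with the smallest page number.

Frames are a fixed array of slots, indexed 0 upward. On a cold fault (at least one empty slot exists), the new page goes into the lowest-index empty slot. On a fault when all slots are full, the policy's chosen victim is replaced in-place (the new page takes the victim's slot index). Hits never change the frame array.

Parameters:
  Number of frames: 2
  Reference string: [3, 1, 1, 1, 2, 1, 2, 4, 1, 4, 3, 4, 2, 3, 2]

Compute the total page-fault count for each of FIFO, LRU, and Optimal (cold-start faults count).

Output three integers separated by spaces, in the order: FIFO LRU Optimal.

Answer: 9 8 6

Derivation:
--- FIFO ---
  step 0: ref 3 -> FAULT, frames=[3,-] (faults so far: 1)
  step 1: ref 1 -> FAULT, frames=[3,1] (faults so far: 2)
  step 2: ref 1 -> HIT, frames=[3,1] (faults so far: 2)
  step 3: ref 1 -> HIT, frames=[3,1] (faults so far: 2)
  step 4: ref 2 -> FAULT, evict 3, frames=[2,1] (faults so far: 3)
  step 5: ref 1 -> HIT, frames=[2,1] (faults so far: 3)
  step 6: ref 2 -> HIT, frames=[2,1] (faults so far: 3)
  step 7: ref 4 -> FAULT, evict 1, frames=[2,4] (faults so far: 4)
  step 8: ref 1 -> FAULT, evict 2, frames=[1,4] (faults so far: 5)
  step 9: ref 4 -> HIT, frames=[1,4] (faults so far: 5)
  step 10: ref 3 -> FAULT, evict 4, frames=[1,3] (faults so far: 6)
  step 11: ref 4 -> FAULT, evict 1, frames=[4,3] (faults so far: 7)
  step 12: ref 2 -> FAULT, evict 3, frames=[4,2] (faults so far: 8)
  step 13: ref 3 -> FAULT, evict 4, frames=[3,2] (faults so far: 9)
  step 14: ref 2 -> HIT, frames=[3,2] (faults so far: 9)
  FIFO total faults: 9
--- LRU ---
  step 0: ref 3 -> FAULT, frames=[3,-] (faults so far: 1)
  step 1: ref 1 -> FAULT, frames=[3,1] (faults so far: 2)
  step 2: ref 1 -> HIT, frames=[3,1] (faults so far: 2)
  step 3: ref 1 -> HIT, frames=[3,1] (faults so far: 2)
  step 4: ref 2 -> FAULT, evict 3, frames=[2,1] (faults so far: 3)
  step 5: ref 1 -> HIT, frames=[2,1] (faults so far: 3)
  step 6: ref 2 -> HIT, frames=[2,1] (faults so far: 3)
  step 7: ref 4 -> FAULT, evict 1, frames=[2,4] (faults so far: 4)
  step 8: ref 1 -> FAULT, evict 2, frames=[1,4] (faults so far: 5)
  step 9: ref 4 -> HIT, frames=[1,4] (faults so far: 5)
  step 10: ref 3 -> FAULT, evict 1, frames=[3,4] (faults so far: 6)
  step 11: ref 4 -> HIT, frames=[3,4] (faults so far: 6)
  step 12: ref 2 -> FAULT, evict 3, frames=[2,4] (faults so far: 7)
  step 13: ref 3 -> FAULT, evict 4, frames=[2,3] (faults so far: 8)
  step 14: ref 2 -> HIT, frames=[2,3] (faults so far: 8)
  LRU total faults: 8
--- Optimal ---
  step 0: ref 3 -> FAULT, frames=[3,-] (faults so far: 1)
  step 1: ref 1 -> FAULT, frames=[3,1] (faults so far: 2)
  step 2: ref 1 -> HIT, frames=[3,1] (faults so far: 2)
  step 3: ref 1 -> HIT, frames=[3,1] (faults so far: 2)
  step 4: ref 2 -> FAULT, evict 3, frames=[2,1] (faults so far: 3)
  step 5: ref 1 -> HIT, frames=[2,1] (faults so far: 3)
  step 6: ref 2 -> HIT, frames=[2,1] (faults so far: 3)
  step 7: ref 4 -> FAULT, evict 2, frames=[4,1] (faults so far: 4)
  step 8: ref 1 -> HIT, frames=[4,1] (faults so far: 4)
  step 9: ref 4 -> HIT, frames=[4,1] (faults so far: 4)
  step 10: ref 3 -> FAULT, evict 1, frames=[4,3] (faults so far: 5)
  step 11: ref 4 -> HIT, frames=[4,3] (faults so far: 5)
  step 12: ref 2 -> FAULT, evict 4, frames=[2,3] (faults so far: 6)
  step 13: ref 3 -> HIT, frames=[2,3] (faults so far: 6)
  step 14: ref 2 -> HIT, frames=[2,3] (faults so far: 6)
  Optimal total faults: 6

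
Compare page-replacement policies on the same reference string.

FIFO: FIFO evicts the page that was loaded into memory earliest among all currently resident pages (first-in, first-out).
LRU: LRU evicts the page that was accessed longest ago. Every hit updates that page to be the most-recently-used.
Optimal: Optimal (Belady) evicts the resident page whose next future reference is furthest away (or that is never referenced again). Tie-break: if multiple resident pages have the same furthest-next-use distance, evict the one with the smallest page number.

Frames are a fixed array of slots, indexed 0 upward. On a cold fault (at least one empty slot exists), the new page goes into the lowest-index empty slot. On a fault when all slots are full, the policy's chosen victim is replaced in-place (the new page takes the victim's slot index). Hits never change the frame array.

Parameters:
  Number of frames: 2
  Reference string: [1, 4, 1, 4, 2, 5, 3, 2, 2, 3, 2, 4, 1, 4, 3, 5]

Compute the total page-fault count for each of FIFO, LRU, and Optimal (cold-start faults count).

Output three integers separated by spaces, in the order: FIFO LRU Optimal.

Answer: 10 10 9

Derivation:
--- FIFO ---
  step 0: ref 1 -> FAULT, frames=[1,-] (faults so far: 1)
  step 1: ref 4 -> FAULT, frames=[1,4] (faults so far: 2)
  step 2: ref 1 -> HIT, frames=[1,4] (faults so far: 2)
  step 3: ref 4 -> HIT, frames=[1,4] (faults so far: 2)
  step 4: ref 2 -> FAULT, evict 1, frames=[2,4] (faults so far: 3)
  step 5: ref 5 -> FAULT, evict 4, frames=[2,5] (faults so far: 4)
  step 6: ref 3 -> FAULT, evict 2, frames=[3,5] (faults so far: 5)
  step 7: ref 2 -> FAULT, evict 5, frames=[3,2] (faults so far: 6)
  step 8: ref 2 -> HIT, frames=[3,2] (faults so far: 6)
  step 9: ref 3 -> HIT, frames=[3,2] (faults so far: 6)
  step 10: ref 2 -> HIT, frames=[3,2] (faults so far: 6)
  step 11: ref 4 -> FAULT, evict 3, frames=[4,2] (faults so far: 7)
  step 12: ref 1 -> FAULT, evict 2, frames=[4,1] (faults so far: 8)
  step 13: ref 4 -> HIT, frames=[4,1] (faults so far: 8)
  step 14: ref 3 -> FAULT, evict 4, frames=[3,1] (faults so far: 9)
  step 15: ref 5 -> FAULT, evict 1, frames=[3,5] (faults so far: 10)
  FIFO total faults: 10
--- LRU ---
  step 0: ref 1 -> FAULT, frames=[1,-] (faults so far: 1)
  step 1: ref 4 -> FAULT, frames=[1,4] (faults so far: 2)
  step 2: ref 1 -> HIT, frames=[1,4] (faults so far: 2)
  step 3: ref 4 -> HIT, frames=[1,4] (faults so far: 2)
  step 4: ref 2 -> FAULT, evict 1, frames=[2,4] (faults so far: 3)
  step 5: ref 5 -> FAULT, evict 4, frames=[2,5] (faults so far: 4)
  step 6: ref 3 -> FAULT, evict 2, frames=[3,5] (faults so far: 5)
  step 7: ref 2 -> FAULT, evict 5, frames=[3,2] (faults so far: 6)
  step 8: ref 2 -> HIT, frames=[3,2] (faults so far: 6)
  step 9: ref 3 -> HIT, frames=[3,2] (faults so far: 6)
  step 10: ref 2 -> HIT, frames=[3,2] (faults so far: 6)
  step 11: ref 4 -> FAULT, evict 3, frames=[4,2] (faults so far: 7)
  step 12: ref 1 -> FAULT, evict 2, frames=[4,1] (faults so far: 8)
  step 13: ref 4 -> HIT, frames=[4,1] (faults so far: 8)
  step 14: ref 3 -> FAULT, evict 1, frames=[4,3] (faults so far: 9)
  step 15: ref 5 -> FAULT, evict 4, frames=[5,3] (faults so far: 10)
  LRU total faults: 10
--- Optimal ---
  step 0: ref 1 -> FAULT, frames=[1,-] (faults so far: 1)
  step 1: ref 4 -> FAULT, frames=[1,4] (faults so far: 2)
  step 2: ref 1 -> HIT, frames=[1,4] (faults so far: 2)
  step 3: ref 4 -> HIT, frames=[1,4] (faults so far: 2)
  step 4: ref 2 -> FAULT, evict 1, frames=[2,4] (faults so far: 3)
  step 5: ref 5 -> FAULT, evict 4, frames=[2,5] (faults so far: 4)
  step 6: ref 3 -> FAULT, evict 5, frames=[2,3] (faults so far: 5)
  step 7: ref 2 -> HIT, frames=[2,3] (faults so far: 5)
  step 8: ref 2 -> HIT, frames=[2,3] (faults so far: 5)
  step 9: ref 3 -> HIT, frames=[2,3] (faults so far: 5)
  step 10: ref 2 -> HIT, frames=[2,3] (faults so far: 5)
  step 11: ref 4 -> FAULT, evict 2, frames=[4,3] (faults so far: 6)
  step 12: ref 1 -> FAULT, evict 3, frames=[4,1] (faults so far: 7)
  step 13: ref 4 -> HIT, frames=[4,1] (faults so far: 7)
  step 14: ref 3 -> FAULT, evict 1, frames=[4,3] (faults so far: 8)
  step 15: ref 5 -> FAULT, evict 3, frames=[4,5] (faults so far: 9)
  Optimal total faults: 9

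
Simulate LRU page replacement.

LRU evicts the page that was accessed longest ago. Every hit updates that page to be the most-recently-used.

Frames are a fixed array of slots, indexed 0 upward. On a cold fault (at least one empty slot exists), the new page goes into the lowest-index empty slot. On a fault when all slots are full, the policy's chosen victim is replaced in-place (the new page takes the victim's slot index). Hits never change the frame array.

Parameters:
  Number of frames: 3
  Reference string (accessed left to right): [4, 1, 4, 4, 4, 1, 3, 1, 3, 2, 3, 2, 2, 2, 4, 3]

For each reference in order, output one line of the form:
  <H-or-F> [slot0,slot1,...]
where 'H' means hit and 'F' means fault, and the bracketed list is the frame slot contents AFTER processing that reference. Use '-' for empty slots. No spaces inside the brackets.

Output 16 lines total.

F [4,-,-]
F [4,1,-]
H [4,1,-]
H [4,1,-]
H [4,1,-]
H [4,1,-]
F [4,1,3]
H [4,1,3]
H [4,1,3]
F [2,1,3]
H [2,1,3]
H [2,1,3]
H [2,1,3]
H [2,1,3]
F [2,4,3]
H [2,4,3]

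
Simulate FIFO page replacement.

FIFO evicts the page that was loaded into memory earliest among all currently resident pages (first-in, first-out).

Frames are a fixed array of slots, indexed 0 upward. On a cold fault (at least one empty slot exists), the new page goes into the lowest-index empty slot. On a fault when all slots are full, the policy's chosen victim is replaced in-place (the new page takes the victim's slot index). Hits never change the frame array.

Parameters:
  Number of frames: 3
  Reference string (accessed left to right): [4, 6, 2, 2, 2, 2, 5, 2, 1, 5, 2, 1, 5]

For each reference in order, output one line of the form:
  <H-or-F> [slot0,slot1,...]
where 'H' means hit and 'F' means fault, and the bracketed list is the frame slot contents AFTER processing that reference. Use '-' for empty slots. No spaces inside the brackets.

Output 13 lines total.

F [4,-,-]
F [4,6,-]
F [4,6,2]
H [4,6,2]
H [4,6,2]
H [4,6,2]
F [5,6,2]
H [5,6,2]
F [5,1,2]
H [5,1,2]
H [5,1,2]
H [5,1,2]
H [5,1,2]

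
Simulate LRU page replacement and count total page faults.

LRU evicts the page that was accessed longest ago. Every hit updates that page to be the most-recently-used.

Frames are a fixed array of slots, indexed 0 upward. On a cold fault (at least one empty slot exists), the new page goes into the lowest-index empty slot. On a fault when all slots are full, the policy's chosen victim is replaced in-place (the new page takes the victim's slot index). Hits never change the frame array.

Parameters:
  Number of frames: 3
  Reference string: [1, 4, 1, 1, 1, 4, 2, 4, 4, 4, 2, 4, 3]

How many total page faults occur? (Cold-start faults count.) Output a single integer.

Answer: 4

Derivation:
Step 0: ref 1 → FAULT, frames=[1,-,-]
Step 1: ref 4 → FAULT, frames=[1,4,-]
Step 2: ref 1 → HIT, frames=[1,4,-]
Step 3: ref 1 → HIT, frames=[1,4,-]
Step 4: ref 1 → HIT, frames=[1,4,-]
Step 5: ref 4 → HIT, frames=[1,4,-]
Step 6: ref 2 → FAULT, frames=[1,4,2]
Step 7: ref 4 → HIT, frames=[1,4,2]
Step 8: ref 4 → HIT, frames=[1,4,2]
Step 9: ref 4 → HIT, frames=[1,4,2]
Step 10: ref 2 → HIT, frames=[1,4,2]
Step 11: ref 4 → HIT, frames=[1,4,2]
Step 12: ref 3 → FAULT (evict 1), frames=[3,4,2]
Total faults: 4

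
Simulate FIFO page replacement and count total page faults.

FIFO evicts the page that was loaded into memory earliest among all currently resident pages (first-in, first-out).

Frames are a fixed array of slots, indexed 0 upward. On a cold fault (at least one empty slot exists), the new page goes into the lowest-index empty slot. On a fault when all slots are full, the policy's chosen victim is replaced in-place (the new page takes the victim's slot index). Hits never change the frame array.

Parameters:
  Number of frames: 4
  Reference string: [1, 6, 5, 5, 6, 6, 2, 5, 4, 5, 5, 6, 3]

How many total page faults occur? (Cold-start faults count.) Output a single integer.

Step 0: ref 1 → FAULT, frames=[1,-,-,-]
Step 1: ref 6 → FAULT, frames=[1,6,-,-]
Step 2: ref 5 → FAULT, frames=[1,6,5,-]
Step 3: ref 5 → HIT, frames=[1,6,5,-]
Step 4: ref 6 → HIT, frames=[1,6,5,-]
Step 5: ref 6 → HIT, frames=[1,6,5,-]
Step 6: ref 2 → FAULT, frames=[1,6,5,2]
Step 7: ref 5 → HIT, frames=[1,6,5,2]
Step 8: ref 4 → FAULT (evict 1), frames=[4,6,5,2]
Step 9: ref 5 → HIT, frames=[4,6,5,2]
Step 10: ref 5 → HIT, frames=[4,6,5,2]
Step 11: ref 6 → HIT, frames=[4,6,5,2]
Step 12: ref 3 → FAULT (evict 6), frames=[4,3,5,2]
Total faults: 6

Answer: 6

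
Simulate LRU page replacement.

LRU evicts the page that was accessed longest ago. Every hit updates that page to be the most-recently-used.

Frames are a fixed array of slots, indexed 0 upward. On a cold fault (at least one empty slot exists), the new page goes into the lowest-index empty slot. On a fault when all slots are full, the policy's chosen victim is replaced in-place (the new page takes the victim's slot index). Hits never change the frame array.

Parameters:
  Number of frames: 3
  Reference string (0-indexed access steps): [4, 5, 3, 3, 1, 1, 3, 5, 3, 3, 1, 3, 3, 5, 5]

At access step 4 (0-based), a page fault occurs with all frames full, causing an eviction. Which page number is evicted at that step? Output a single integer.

Step 0: ref 4 -> FAULT, frames=[4,-,-]
Step 1: ref 5 -> FAULT, frames=[4,5,-]
Step 2: ref 3 -> FAULT, frames=[4,5,3]
Step 3: ref 3 -> HIT, frames=[4,5,3]
Step 4: ref 1 -> FAULT, evict 4, frames=[1,5,3]
At step 4: evicted page 4

Answer: 4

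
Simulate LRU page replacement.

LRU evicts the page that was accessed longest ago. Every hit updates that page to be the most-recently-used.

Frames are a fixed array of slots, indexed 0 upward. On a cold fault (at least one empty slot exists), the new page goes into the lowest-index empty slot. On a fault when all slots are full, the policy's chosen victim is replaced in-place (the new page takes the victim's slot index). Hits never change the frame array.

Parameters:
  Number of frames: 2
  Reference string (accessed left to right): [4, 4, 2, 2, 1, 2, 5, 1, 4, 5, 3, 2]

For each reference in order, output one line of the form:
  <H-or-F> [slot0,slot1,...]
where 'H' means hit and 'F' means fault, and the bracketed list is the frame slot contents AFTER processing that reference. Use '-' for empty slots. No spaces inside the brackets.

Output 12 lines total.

F [4,-]
H [4,-]
F [4,2]
H [4,2]
F [1,2]
H [1,2]
F [5,2]
F [5,1]
F [4,1]
F [4,5]
F [3,5]
F [3,2]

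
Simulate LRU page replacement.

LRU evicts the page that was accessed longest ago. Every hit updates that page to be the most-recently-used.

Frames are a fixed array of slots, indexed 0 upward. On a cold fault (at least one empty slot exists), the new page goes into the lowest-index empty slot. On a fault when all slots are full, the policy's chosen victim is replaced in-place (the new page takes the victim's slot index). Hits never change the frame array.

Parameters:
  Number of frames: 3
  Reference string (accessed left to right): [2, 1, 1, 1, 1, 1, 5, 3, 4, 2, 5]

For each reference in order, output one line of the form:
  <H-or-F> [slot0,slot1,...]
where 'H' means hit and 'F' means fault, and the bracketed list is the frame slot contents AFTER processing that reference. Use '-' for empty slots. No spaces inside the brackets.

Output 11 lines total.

F [2,-,-]
F [2,1,-]
H [2,1,-]
H [2,1,-]
H [2,1,-]
H [2,1,-]
F [2,1,5]
F [3,1,5]
F [3,4,5]
F [3,4,2]
F [5,4,2]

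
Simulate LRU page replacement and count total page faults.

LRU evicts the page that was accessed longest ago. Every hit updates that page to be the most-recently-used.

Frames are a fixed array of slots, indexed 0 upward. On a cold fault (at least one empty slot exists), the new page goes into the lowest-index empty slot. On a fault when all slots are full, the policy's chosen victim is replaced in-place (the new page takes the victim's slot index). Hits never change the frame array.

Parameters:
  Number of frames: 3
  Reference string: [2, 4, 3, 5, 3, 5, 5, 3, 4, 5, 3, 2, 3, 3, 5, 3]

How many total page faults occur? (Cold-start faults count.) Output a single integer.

Step 0: ref 2 → FAULT, frames=[2,-,-]
Step 1: ref 4 → FAULT, frames=[2,4,-]
Step 2: ref 3 → FAULT, frames=[2,4,3]
Step 3: ref 5 → FAULT (evict 2), frames=[5,4,3]
Step 4: ref 3 → HIT, frames=[5,4,3]
Step 5: ref 5 → HIT, frames=[5,4,3]
Step 6: ref 5 → HIT, frames=[5,4,3]
Step 7: ref 3 → HIT, frames=[5,4,3]
Step 8: ref 4 → HIT, frames=[5,4,3]
Step 9: ref 5 → HIT, frames=[5,4,3]
Step 10: ref 3 → HIT, frames=[5,4,3]
Step 11: ref 2 → FAULT (evict 4), frames=[5,2,3]
Step 12: ref 3 → HIT, frames=[5,2,3]
Step 13: ref 3 → HIT, frames=[5,2,3]
Step 14: ref 5 → HIT, frames=[5,2,3]
Step 15: ref 3 → HIT, frames=[5,2,3]
Total faults: 5

Answer: 5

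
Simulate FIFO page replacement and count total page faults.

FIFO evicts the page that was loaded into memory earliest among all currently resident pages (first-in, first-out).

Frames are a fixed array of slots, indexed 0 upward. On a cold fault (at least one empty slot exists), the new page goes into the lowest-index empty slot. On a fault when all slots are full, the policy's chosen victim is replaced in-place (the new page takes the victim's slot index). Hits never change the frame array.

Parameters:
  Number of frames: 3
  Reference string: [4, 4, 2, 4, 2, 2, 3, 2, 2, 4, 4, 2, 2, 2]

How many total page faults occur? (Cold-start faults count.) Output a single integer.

Step 0: ref 4 → FAULT, frames=[4,-,-]
Step 1: ref 4 → HIT, frames=[4,-,-]
Step 2: ref 2 → FAULT, frames=[4,2,-]
Step 3: ref 4 → HIT, frames=[4,2,-]
Step 4: ref 2 → HIT, frames=[4,2,-]
Step 5: ref 2 → HIT, frames=[4,2,-]
Step 6: ref 3 → FAULT, frames=[4,2,3]
Step 7: ref 2 → HIT, frames=[4,2,3]
Step 8: ref 2 → HIT, frames=[4,2,3]
Step 9: ref 4 → HIT, frames=[4,2,3]
Step 10: ref 4 → HIT, frames=[4,2,3]
Step 11: ref 2 → HIT, frames=[4,2,3]
Step 12: ref 2 → HIT, frames=[4,2,3]
Step 13: ref 2 → HIT, frames=[4,2,3]
Total faults: 3

Answer: 3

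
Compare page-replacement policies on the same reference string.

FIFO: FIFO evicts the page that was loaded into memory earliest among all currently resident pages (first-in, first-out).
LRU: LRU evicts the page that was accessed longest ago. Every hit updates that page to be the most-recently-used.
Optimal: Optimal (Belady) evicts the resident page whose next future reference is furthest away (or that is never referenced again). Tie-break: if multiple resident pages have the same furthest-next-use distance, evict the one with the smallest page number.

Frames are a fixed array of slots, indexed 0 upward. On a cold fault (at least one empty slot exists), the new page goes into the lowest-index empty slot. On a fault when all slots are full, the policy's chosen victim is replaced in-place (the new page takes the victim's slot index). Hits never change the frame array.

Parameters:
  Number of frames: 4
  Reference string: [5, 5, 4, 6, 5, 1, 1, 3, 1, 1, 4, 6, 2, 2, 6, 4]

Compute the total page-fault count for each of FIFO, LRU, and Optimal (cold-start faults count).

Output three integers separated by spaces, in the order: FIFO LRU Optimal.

Answer: 7 8 6

Derivation:
--- FIFO ---
  step 0: ref 5 -> FAULT, frames=[5,-,-,-] (faults so far: 1)
  step 1: ref 5 -> HIT, frames=[5,-,-,-] (faults so far: 1)
  step 2: ref 4 -> FAULT, frames=[5,4,-,-] (faults so far: 2)
  step 3: ref 6 -> FAULT, frames=[5,4,6,-] (faults so far: 3)
  step 4: ref 5 -> HIT, frames=[5,4,6,-] (faults so far: 3)
  step 5: ref 1 -> FAULT, frames=[5,4,6,1] (faults so far: 4)
  step 6: ref 1 -> HIT, frames=[5,4,6,1] (faults so far: 4)
  step 7: ref 3 -> FAULT, evict 5, frames=[3,4,6,1] (faults so far: 5)
  step 8: ref 1 -> HIT, frames=[3,4,6,1] (faults so far: 5)
  step 9: ref 1 -> HIT, frames=[3,4,6,1] (faults so far: 5)
  step 10: ref 4 -> HIT, frames=[3,4,6,1] (faults so far: 5)
  step 11: ref 6 -> HIT, frames=[3,4,6,1] (faults so far: 5)
  step 12: ref 2 -> FAULT, evict 4, frames=[3,2,6,1] (faults so far: 6)
  step 13: ref 2 -> HIT, frames=[3,2,6,1] (faults so far: 6)
  step 14: ref 6 -> HIT, frames=[3,2,6,1] (faults so far: 6)
  step 15: ref 4 -> FAULT, evict 6, frames=[3,2,4,1] (faults so far: 7)
  FIFO total faults: 7
--- LRU ---
  step 0: ref 5 -> FAULT, frames=[5,-,-,-] (faults so far: 1)
  step 1: ref 5 -> HIT, frames=[5,-,-,-] (faults so far: 1)
  step 2: ref 4 -> FAULT, frames=[5,4,-,-] (faults so far: 2)
  step 3: ref 6 -> FAULT, frames=[5,4,6,-] (faults so far: 3)
  step 4: ref 5 -> HIT, frames=[5,4,6,-] (faults so far: 3)
  step 5: ref 1 -> FAULT, frames=[5,4,6,1] (faults so far: 4)
  step 6: ref 1 -> HIT, frames=[5,4,6,1] (faults so far: 4)
  step 7: ref 3 -> FAULT, evict 4, frames=[5,3,6,1] (faults so far: 5)
  step 8: ref 1 -> HIT, frames=[5,3,6,1] (faults so far: 5)
  step 9: ref 1 -> HIT, frames=[5,3,6,1] (faults so far: 5)
  step 10: ref 4 -> FAULT, evict 6, frames=[5,3,4,1] (faults so far: 6)
  step 11: ref 6 -> FAULT, evict 5, frames=[6,3,4,1] (faults so far: 7)
  step 12: ref 2 -> FAULT, evict 3, frames=[6,2,4,1] (faults so far: 8)
  step 13: ref 2 -> HIT, frames=[6,2,4,1] (faults so far: 8)
  step 14: ref 6 -> HIT, frames=[6,2,4,1] (faults so far: 8)
  step 15: ref 4 -> HIT, frames=[6,2,4,1] (faults so far: 8)
  LRU total faults: 8
--- Optimal ---
  step 0: ref 5 -> FAULT, frames=[5,-,-,-] (faults so far: 1)
  step 1: ref 5 -> HIT, frames=[5,-,-,-] (faults so far: 1)
  step 2: ref 4 -> FAULT, frames=[5,4,-,-] (faults so far: 2)
  step 3: ref 6 -> FAULT, frames=[5,4,6,-] (faults so far: 3)
  step 4: ref 5 -> HIT, frames=[5,4,6,-] (faults so far: 3)
  step 5: ref 1 -> FAULT, frames=[5,4,6,1] (faults so far: 4)
  step 6: ref 1 -> HIT, frames=[5,4,6,1] (faults so far: 4)
  step 7: ref 3 -> FAULT, evict 5, frames=[3,4,6,1] (faults so far: 5)
  step 8: ref 1 -> HIT, frames=[3,4,6,1] (faults so far: 5)
  step 9: ref 1 -> HIT, frames=[3,4,6,1] (faults so far: 5)
  step 10: ref 4 -> HIT, frames=[3,4,6,1] (faults so far: 5)
  step 11: ref 6 -> HIT, frames=[3,4,6,1] (faults so far: 5)
  step 12: ref 2 -> FAULT, evict 1, frames=[3,4,6,2] (faults so far: 6)
  step 13: ref 2 -> HIT, frames=[3,4,6,2] (faults so far: 6)
  step 14: ref 6 -> HIT, frames=[3,4,6,2] (faults so far: 6)
  step 15: ref 4 -> HIT, frames=[3,4,6,2] (faults so far: 6)
  Optimal total faults: 6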